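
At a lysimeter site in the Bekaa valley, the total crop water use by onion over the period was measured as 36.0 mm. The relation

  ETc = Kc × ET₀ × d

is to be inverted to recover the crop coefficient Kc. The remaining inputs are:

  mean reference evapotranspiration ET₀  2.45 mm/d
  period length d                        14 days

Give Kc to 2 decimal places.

ETc = Kc × ET₀ × d  ⇒  Kc = ETc / (ET₀ × d)
Kc = 36.0 / (2.45 × 14) = 36.0 / 34.30 = 1.0496

1.05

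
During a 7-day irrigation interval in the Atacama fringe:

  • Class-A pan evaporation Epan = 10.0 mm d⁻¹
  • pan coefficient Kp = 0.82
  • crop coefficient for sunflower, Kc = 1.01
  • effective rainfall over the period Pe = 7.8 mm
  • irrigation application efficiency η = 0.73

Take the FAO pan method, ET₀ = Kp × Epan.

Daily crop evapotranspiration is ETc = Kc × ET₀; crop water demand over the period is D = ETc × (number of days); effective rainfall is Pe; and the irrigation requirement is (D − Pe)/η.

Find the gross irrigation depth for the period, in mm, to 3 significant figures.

ET₀ = 0.82 × 10.0 = 8.2000 mm/d
ETc = Kc × ET₀ = 1.01 × 8.2000 = 8.2820 mm/d
Crop demand D = ETc × 7 d = 8.2820 × 7 = 57.974 mm
D − Pe = 57.974 − 7.8 = 50.174 mm
Gross irrigation = 50.174 / 0.73 = 68.732 mm

68.7 mm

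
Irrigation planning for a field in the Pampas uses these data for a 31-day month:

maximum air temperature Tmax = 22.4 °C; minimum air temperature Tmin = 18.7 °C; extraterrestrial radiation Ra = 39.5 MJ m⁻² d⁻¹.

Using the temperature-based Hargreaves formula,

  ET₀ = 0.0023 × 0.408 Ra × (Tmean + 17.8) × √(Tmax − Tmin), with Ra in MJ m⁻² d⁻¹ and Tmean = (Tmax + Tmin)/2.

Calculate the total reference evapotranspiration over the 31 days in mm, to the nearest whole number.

Tmean = (22.4 + 18.7)/2 = 20.55 °C
0.408 Ra = 0.408 × 39.5 = 16.1160 mm/d equivalent
ET₀ = 0.0023 × 16.1160 × (20.55 + 17.8) × √3.7 = 0.0023 × 16.1160 × 38.35 × 1.9235 = 2.7343 mm/d
Over 31 days: 2.7343 × 31 = 84.763 mm

85 mm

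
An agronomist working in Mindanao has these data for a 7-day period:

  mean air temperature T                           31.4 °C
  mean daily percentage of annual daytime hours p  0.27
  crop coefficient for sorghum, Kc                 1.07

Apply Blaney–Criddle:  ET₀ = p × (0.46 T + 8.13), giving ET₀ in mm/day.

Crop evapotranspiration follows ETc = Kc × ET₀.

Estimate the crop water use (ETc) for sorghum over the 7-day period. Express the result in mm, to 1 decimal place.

ET₀ = 0.27 × (0.46 × 31.4 + 8.13) = 0.27 × 22.574 = 6.0950 mm/d
ETc = Kc × ET₀ = 1.07 × 6.0950 = 6.5217 mm/d
Over 7 days: 6.5217 × 7 = 45.652 mm

45.7 mm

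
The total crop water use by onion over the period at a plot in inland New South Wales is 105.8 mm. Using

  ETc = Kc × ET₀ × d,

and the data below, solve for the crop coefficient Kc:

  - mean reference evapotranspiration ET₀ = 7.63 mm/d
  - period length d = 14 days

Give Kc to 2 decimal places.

ETc = Kc × ET₀ × d  ⇒  Kc = ETc / (ET₀ × d)
Kc = 105.8 / (7.63 × 14) = 105.8 / 106.82 = 0.9905

0.99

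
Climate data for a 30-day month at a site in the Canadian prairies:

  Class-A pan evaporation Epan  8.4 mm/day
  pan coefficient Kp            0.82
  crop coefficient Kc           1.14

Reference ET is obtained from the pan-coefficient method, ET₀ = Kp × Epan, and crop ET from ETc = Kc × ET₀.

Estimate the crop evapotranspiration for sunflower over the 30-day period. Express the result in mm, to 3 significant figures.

ET₀ = 0.82 × 8.4 = 6.8880 mm/d
ETc = Kc × ET₀ = 1.14 × 6.8880 = 7.8523 mm/d
Over 30 days: 7.8523 × 30 = 235.569 mm

236 mm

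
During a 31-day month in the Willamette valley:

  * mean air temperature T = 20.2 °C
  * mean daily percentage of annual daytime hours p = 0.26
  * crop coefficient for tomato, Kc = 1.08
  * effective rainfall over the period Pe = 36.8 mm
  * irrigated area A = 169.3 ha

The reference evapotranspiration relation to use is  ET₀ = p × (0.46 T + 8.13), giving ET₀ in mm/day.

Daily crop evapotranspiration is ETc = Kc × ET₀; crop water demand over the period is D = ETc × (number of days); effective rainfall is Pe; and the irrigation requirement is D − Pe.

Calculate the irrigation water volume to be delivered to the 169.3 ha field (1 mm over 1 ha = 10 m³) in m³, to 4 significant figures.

194400 m³

ET₀ = 0.26 × (0.46 × 20.2 + 8.13) = 0.26 × 17.422 = 4.5297 mm/d
ETc = Kc × ET₀ = 1.08 × 4.5297 = 4.8921 mm/d
Crop demand D = ETc × 31 d = 4.8921 × 31 = 151.655 mm
D − Pe = 151.655 − 36.8 = 114.855 mm
Volume = 114.855 mm × 169.3 ha × 10 = 194449.5 m³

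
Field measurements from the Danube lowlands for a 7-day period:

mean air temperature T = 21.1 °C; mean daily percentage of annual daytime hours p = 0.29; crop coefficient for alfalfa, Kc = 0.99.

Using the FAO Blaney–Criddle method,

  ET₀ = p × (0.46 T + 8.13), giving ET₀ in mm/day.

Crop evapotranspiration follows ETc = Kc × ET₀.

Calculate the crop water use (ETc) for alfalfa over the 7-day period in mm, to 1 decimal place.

ET₀ = 0.29 × (0.46 × 21.1 + 8.13) = 0.29 × 17.836 = 5.1724 mm/d
ETc = Kc × ET₀ = 0.99 × 5.1724 = 5.1207 mm/d
Over 7 days: 5.1207 × 7 = 35.845 mm

35.8 mm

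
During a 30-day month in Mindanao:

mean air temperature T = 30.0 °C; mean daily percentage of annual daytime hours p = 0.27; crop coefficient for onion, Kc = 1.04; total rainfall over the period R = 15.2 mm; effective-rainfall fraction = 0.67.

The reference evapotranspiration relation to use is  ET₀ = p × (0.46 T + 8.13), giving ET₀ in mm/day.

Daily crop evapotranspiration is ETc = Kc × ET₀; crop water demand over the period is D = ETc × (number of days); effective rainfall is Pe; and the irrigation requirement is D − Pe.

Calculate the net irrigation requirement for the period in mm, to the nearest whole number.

ET₀ = 0.27 × (0.46 × 30.0 + 8.13) = 0.27 × 21.930 = 5.9211 mm/d
ETc = Kc × ET₀ = 1.04 × 5.9211 = 6.1579 mm/d
Crop demand D = ETc × 30 d = 6.1579 × 30 = 184.737 mm
Pe = 0.67 × 15.2 = 10.184 mm
D − Pe = 184.737 − 10.184 = 174.553 mm

175 mm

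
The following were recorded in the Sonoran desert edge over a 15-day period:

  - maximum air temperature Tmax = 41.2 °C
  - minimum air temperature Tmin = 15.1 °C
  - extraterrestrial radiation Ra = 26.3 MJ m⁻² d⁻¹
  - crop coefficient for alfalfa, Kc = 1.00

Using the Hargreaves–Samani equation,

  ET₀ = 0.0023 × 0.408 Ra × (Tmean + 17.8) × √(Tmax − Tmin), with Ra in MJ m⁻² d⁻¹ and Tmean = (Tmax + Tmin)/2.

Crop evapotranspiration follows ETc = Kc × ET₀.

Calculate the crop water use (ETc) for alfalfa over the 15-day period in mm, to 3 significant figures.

86.9 mm

Tmean = (41.2 + 15.1)/2 = 28.15 °C
0.408 Ra = 0.408 × 26.3 = 10.7304 mm/d equivalent
ET₀ = 0.0023 × 10.7304 × (28.15 + 17.8) × √26.1 = 0.0023 × 10.7304 × 45.95 × 5.1088 = 5.7936 mm/d
ETc = Kc × ET₀ = 1.00 × 5.7936 = 5.7936 mm/d
Over 15 days: 5.7936 × 15 = 86.904 mm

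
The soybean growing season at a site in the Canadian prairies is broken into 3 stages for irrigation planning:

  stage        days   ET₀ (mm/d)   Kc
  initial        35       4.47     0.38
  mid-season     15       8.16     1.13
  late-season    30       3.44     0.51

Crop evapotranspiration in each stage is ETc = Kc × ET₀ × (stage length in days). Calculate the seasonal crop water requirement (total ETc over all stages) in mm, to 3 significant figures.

250 mm

initial: 0.38 × 4.47 × 35 = 59.45 mm
mid-season: 1.13 × 8.16 × 15 = 138.31 mm
late-season: 0.51 × 3.44 × 30 = 52.63 mm
Seasonal total = 250.39 mm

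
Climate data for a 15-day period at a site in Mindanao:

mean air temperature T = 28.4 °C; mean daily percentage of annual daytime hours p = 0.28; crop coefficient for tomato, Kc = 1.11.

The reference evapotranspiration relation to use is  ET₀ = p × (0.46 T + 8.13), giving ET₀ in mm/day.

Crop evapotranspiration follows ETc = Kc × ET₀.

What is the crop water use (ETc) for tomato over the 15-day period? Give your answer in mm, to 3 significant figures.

ET₀ = 0.28 × (0.46 × 28.4 + 8.13) = 0.28 × 21.194 = 5.9343 mm/d
ETc = Kc × ET₀ = 1.11 × 5.9343 = 6.5871 mm/d
Over 15 days: 6.5871 × 15 = 98.807 mm

98.8 mm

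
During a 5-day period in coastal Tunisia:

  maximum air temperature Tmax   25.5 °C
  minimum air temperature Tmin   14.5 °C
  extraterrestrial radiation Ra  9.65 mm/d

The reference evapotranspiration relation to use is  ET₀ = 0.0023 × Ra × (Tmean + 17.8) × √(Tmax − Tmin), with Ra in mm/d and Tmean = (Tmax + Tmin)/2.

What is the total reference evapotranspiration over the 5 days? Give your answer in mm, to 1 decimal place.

13.9 mm

Tmean = (25.5 + 14.5)/2 = 20.00 °C
ET₀ = 0.0023 × 9.65 × (20.00 + 17.8) × √11.0 = 0.0023 × 9.65 × 37.80 × 3.3166 = 2.7825 mm/d
Over 5 days: 2.7825 × 5 = 13.913 mm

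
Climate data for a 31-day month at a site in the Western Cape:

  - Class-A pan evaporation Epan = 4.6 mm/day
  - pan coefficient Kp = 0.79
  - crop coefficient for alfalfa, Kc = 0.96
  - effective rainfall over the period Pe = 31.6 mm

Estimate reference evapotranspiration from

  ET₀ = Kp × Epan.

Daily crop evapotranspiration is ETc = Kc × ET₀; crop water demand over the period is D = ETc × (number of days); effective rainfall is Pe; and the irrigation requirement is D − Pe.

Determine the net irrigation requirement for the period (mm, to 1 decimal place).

ET₀ = 0.79 × 4.6 = 3.6340 mm/d
ETc = Kc × ET₀ = 0.96 × 3.6340 = 3.4886 mm/d
Crop demand D = ETc × 31 d = 3.4886 × 31 = 108.147 mm
D − Pe = 108.147 − 31.6 = 76.547 mm

76.5 mm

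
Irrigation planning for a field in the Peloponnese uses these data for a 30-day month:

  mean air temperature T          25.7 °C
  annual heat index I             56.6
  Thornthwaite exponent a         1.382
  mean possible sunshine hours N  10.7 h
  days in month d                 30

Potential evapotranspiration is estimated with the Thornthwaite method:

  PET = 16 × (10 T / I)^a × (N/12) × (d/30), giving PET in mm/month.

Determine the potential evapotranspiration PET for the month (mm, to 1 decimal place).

10T/I = 10 × 25.7 / 56.6 = 4.5406
(10T/I)^a = 4.5406^1.382 = 8.0934
Uncorrected PET = 16 × 8.0934 = 129.494 mm
Correction = (N/12)(d/30) = (10.7/12)(30/30) = 0.8917
PET = 129.494 × 0.8917 = 115.470 mm/month

115.5 mm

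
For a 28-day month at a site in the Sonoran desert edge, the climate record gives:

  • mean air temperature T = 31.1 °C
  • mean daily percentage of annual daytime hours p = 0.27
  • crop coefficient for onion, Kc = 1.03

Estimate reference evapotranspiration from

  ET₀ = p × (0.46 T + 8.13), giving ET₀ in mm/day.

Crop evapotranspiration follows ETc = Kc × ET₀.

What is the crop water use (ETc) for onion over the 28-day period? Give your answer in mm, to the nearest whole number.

ET₀ = 0.27 × (0.46 × 31.1 + 8.13) = 0.27 × 22.436 = 6.0577 mm/d
ETc = Kc × ET₀ = 1.03 × 6.0577 = 6.2394 mm/d
Over 28 days: 6.2394 × 28 = 174.703 mm

175 mm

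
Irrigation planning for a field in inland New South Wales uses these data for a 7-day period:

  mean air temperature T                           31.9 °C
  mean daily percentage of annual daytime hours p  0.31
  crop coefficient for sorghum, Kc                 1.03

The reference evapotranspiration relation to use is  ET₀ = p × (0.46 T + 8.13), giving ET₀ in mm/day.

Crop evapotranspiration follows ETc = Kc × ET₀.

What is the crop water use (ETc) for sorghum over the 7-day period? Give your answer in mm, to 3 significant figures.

ET₀ = 0.31 × (0.46 × 31.9 + 8.13) = 0.31 × 22.804 = 7.0692 mm/d
ETc = Kc × ET₀ = 1.03 × 7.0692 = 7.2813 mm/d
Over 7 days: 7.2813 × 7 = 50.969 mm

51.0 mm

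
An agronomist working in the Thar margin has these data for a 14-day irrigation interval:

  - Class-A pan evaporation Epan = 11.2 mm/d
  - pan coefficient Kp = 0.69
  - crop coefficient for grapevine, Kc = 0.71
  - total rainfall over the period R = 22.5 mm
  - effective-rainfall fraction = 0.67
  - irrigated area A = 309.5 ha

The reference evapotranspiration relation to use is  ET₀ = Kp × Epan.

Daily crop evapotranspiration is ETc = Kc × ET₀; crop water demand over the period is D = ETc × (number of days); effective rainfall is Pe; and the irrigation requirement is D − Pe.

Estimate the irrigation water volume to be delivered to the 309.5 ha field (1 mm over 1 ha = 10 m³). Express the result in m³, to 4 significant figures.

ET₀ = 0.69 × 11.2 = 7.7280 mm/d
ETc = Kc × ET₀ = 0.71 × 7.7280 = 5.4869 mm/d
Crop demand D = ETc × 14 d = 5.4869 × 14 = 76.817 mm
Pe = 0.67 × 22.5 = 15.075 mm
D − Pe = 76.817 − 15.075 = 61.742 mm
Volume = 61.742 mm × 309.5 ha × 10 = 191091.5 m³

191100 m³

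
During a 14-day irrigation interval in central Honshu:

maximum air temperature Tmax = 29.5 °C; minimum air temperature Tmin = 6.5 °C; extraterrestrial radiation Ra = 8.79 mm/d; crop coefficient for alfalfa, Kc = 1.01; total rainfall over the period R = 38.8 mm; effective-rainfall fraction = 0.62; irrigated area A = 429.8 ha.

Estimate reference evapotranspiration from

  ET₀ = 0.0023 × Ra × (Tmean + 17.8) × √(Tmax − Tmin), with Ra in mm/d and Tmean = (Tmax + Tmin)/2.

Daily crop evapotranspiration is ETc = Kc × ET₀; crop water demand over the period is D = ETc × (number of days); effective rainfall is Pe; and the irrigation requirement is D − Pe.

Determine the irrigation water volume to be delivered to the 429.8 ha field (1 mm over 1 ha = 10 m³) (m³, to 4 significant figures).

107600 m³

Tmean = (29.5 + 6.5)/2 = 18.00 °C
ET₀ = 0.0023 × 8.79 × (18.00 + 17.8) × √23.0 = 0.0023 × 8.79 × 35.80 × 4.7958 = 3.4710 mm/d
ETc = Kc × ET₀ = 1.01 × 3.4710 = 3.5057 mm/d
Crop demand D = ETc × 14 d = 3.5057 × 14 = 49.080 mm
Pe = 0.62 × 38.8 = 24.056 mm
D − Pe = 49.080 − 24.056 = 25.024 mm
Volume = 25.024 mm × 429.8 ha × 10 = 107553.2 m³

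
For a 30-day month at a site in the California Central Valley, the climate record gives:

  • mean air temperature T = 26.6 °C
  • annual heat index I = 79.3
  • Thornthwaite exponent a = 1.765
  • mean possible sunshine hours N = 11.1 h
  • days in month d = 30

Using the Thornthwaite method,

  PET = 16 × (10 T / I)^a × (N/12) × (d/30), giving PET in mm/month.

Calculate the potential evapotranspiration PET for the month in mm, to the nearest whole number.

125 mm

10T/I = 10 × 26.6 / 79.3 = 3.3544
(10T/I)^a = 3.3544^1.765 = 8.4666
Uncorrected PET = 16 × 8.4666 = 135.466 mm
Correction = (N/12)(d/30) = (11.1/12)(30/30) = 0.9250
PET = 135.466 × 0.9250 = 125.306 mm/month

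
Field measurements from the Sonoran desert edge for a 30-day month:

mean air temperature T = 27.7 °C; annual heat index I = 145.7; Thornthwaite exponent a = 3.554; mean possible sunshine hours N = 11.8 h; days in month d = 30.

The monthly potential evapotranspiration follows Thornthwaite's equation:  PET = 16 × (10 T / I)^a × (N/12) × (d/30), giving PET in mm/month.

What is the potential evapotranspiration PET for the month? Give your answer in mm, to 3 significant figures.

154 mm

10T/I = 10 × 27.7 / 145.7 = 1.9012
(10T/I)^a = 1.9012^3.554 = 9.8099
Uncorrected PET = 16 × 9.8099 = 156.958 mm
Correction = (N/12)(d/30) = (11.8/12)(30/30) = 0.9833
PET = 156.958 × 0.9833 = 154.337 mm/month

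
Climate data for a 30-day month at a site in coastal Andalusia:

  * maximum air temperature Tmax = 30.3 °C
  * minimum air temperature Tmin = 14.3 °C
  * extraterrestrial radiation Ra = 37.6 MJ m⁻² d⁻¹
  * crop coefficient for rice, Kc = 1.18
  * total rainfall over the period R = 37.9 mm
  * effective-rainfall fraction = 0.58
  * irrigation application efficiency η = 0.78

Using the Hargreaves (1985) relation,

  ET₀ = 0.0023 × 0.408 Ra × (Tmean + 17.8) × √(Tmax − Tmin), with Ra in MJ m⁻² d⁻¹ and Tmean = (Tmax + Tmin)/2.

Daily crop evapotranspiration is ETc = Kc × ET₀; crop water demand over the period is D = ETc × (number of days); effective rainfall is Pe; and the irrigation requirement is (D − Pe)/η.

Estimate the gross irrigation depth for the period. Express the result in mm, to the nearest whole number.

229 mm

Tmean = (30.3 + 14.3)/2 = 22.30 °C
0.408 Ra = 0.408 × 37.6 = 15.3408 mm/d equivalent
ET₀ = 0.0023 × 15.3408 × (22.30 + 17.8) × √16.0 = 0.0023 × 15.3408 × 40.10 × 4.0000 = 5.6595 mm/d
ETc = Kc × ET₀ = 1.18 × 5.6595 = 6.6782 mm/d
Crop demand D = ETc × 30 d = 6.6782 × 30 = 200.346 mm
Pe = 0.58 × 37.9 = 21.982 mm
D − Pe = 200.346 − 21.982 = 178.364 mm
Gross irrigation = 178.364 / 0.78 = 228.672 mm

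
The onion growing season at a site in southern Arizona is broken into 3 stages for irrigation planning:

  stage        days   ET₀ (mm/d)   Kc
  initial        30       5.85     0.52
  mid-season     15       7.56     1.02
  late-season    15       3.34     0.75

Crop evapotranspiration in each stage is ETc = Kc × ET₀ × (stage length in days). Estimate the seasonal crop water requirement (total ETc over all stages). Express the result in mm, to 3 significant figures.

initial: 0.52 × 5.85 × 30 = 91.26 mm
mid-season: 1.02 × 7.56 × 15 = 115.67 mm
late-season: 0.75 × 3.34 × 15 = 37.58 mm
Seasonal total = 244.51 mm

245 mm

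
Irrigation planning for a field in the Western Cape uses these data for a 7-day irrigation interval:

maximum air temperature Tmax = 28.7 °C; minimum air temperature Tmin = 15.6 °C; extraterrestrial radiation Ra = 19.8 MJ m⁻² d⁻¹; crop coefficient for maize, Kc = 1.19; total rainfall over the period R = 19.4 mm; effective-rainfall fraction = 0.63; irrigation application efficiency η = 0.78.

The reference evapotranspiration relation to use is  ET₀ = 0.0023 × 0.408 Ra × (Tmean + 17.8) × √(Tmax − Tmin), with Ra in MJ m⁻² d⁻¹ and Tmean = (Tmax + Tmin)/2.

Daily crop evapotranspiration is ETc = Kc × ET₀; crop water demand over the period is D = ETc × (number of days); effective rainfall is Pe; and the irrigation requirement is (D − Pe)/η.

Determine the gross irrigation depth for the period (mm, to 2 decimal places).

13.02 mm

Tmean = (28.7 + 15.6)/2 = 22.15 °C
0.408 Ra = 0.408 × 19.8 = 8.0784 mm/d equivalent
ET₀ = 0.0023 × 8.0784 × (22.15 + 17.8) × √13.1 = 0.0023 × 8.0784 × 39.95 × 3.6194 = 2.6866 mm/d
ETc = Kc × ET₀ = 1.19 × 2.6866 = 3.1971 mm/d
Crop demand D = ETc × 7 d = 3.1971 × 7 = 22.380 mm
Pe = 0.63 × 19.4 = 12.222 mm
D − Pe = 22.380 − 12.222 = 10.158 mm
Gross irrigation = 10.158 / 0.78 = 13.023 mm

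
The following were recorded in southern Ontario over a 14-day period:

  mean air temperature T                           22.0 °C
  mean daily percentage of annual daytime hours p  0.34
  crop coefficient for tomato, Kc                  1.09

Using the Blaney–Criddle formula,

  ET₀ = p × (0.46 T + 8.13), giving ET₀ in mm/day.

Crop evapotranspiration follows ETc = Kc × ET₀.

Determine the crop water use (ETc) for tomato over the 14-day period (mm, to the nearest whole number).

ET₀ = 0.34 × (0.46 × 22.0 + 8.13) = 0.34 × 18.250 = 6.2050 mm/d
ETc = Kc × ET₀ = 1.09 × 6.2050 = 6.7635 mm/d
Over 14 days: 6.7635 × 14 = 94.689 mm

95 mm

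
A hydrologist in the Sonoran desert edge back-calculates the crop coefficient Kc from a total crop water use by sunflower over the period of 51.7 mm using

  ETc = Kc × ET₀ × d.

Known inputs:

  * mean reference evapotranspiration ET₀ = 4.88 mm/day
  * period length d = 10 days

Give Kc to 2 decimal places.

ETc = Kc × ET₀ × d  ⇒  Kc = ETc / (ET₀ × d)
Kc = 51.7 / (4.88 × 10) = 51.7 / 48.80 = 1.0594

1.06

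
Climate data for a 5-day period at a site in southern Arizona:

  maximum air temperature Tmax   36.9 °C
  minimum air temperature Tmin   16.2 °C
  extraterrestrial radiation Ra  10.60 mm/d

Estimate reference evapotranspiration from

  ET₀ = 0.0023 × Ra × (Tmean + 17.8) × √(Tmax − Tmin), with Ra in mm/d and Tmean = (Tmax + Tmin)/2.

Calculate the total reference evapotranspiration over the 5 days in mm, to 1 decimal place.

Tmean = (36.9 + 16.2)/2 = 26.55 °C
ET₀ = 0.0023 × 10.60 × (26.55 + 17.8) × √20.7 = 0.0023 × 10.60 × 44.35 × 4.5497 = 4.9194 mm/d
Over 5 days: 4.9194 × 5 = 24.597 mm

24.6 mm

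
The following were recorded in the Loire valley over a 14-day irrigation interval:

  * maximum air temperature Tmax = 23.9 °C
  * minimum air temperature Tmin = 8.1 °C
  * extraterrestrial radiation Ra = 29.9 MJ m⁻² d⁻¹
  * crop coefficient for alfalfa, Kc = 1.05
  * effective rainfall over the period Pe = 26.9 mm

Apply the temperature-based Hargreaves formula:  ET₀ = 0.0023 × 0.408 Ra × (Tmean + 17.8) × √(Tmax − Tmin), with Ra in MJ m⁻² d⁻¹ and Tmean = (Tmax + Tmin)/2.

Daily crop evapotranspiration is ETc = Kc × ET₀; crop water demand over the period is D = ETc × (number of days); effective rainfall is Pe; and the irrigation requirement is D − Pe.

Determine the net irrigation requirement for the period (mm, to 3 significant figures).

Tmean = (23.9 + 8.1)/2 = 16.00 °C
0.408 Ra = 0.408 × 29.9 = 12.1992 mm/d equivalent
ET₀ = 0.0023 × 12.1992 × (16.00 + 17.8) × √15.8 = 0.0023 × 12.1992 × 33.80 × 3.9749 = 3.7697 mm/d
ETc = Kc × ET₀ = 1.05 × 3.7697 = 3.9582 mm/d
Crop demand D = ETc × 14 d = 3.9582 × 14 = 55.415 mm
D − Pe = 55.415 − 26.9 = 28.515 mm

28.5 mm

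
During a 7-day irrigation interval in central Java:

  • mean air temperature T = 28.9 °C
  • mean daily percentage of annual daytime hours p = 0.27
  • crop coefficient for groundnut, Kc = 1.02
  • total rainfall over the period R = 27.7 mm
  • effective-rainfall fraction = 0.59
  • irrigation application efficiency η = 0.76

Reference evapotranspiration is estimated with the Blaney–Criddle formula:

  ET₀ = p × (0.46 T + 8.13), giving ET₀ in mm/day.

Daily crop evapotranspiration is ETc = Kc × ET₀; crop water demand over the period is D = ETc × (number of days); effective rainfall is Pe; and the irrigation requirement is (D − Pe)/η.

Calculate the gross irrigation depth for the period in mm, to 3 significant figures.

32.8 mm

ET₀ = 0.27 × (0.46 × 28.9 + 8.13) = 0.27 × 21.424 = 5.7845 mm/d
ETc = Kc × ET₀ = 1.02 × 5.7845 = 5.9002 mm/d
Crop demand D = ETc × 7 d = 5.9002 × 7 = 41.301 mm
Pe = 0.59 × 27.7 = 16.343 mm
D − Pe = 41.301 − 16.343 = 24.958 mm
Gross irrigation = 24.958 / 0.76 = 32.839 mm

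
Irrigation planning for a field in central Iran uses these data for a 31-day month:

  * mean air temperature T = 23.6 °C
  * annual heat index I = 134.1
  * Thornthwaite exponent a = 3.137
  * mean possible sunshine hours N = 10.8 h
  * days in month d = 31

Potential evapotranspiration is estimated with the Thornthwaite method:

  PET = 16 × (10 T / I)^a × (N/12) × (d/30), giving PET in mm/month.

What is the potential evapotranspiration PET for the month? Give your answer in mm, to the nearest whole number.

10T/I = 10 × 23.6 / 134.1 = 1.7599
(10T/I)^a = 1.7599^3.137 = 5.8897
Uncorrected PET = 16 × 5.8897 = 94.235 mm
Correction = (N/12)(d/30) = (10.8/12)(31/30) = 0.9300
PET = 94.235 × 0.9300 = 87.639 mm/month

88 mm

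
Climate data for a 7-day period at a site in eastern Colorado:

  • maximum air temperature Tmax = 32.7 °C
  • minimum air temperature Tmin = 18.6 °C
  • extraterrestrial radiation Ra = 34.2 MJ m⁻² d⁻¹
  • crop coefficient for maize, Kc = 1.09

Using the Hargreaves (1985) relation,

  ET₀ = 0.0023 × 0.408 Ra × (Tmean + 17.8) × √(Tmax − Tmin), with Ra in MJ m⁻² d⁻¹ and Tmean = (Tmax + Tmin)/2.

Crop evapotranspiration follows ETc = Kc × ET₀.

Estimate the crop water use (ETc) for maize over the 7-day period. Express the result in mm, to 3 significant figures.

40.0 mm

Tmean = (32.7 + 18.6)/2 = 25.65 °C
0.408 Ra = 0.408 × 34.2 = 13.9536 mm/d equivalent
ET₀ = 0.0023 × 13.9536 × (25.65 + 17.8) × √14.1 = 0.0023 × 13.9536 × 43.45 × 3.7550 = 5.2362 mm/d
ETc = Kc × ET₀ = 1.09 × 5.2362 = 5.7075 mm/d
Over 7 days: 5.7075 × 7 = 39.953 mm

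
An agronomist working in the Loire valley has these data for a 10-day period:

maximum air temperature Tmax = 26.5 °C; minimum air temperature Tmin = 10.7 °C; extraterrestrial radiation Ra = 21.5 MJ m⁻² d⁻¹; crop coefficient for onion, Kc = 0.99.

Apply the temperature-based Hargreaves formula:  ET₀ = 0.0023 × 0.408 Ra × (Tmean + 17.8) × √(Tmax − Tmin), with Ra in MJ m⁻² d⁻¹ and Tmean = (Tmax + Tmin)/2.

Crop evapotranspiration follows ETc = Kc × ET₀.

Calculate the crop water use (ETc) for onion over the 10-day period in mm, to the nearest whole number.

29 mm

Tmean = (26.5 + 10.7)/2 = 18.60 °C
0.408 Ra = 0.408 × 21.5 = 8.7720 mm/d equivalent
ET₀ = 0.0023 × 8.7720 × (18.60 + 17.8) × √15.8 = 0.0023 × 8.7720 × 36.40 × 3.9749 = 2.9191 mm/d
ETc = Kc × ET₀ = 0.99 × 2.9191 = 2.8899 mm/d
Over 10 days: 2.8899 × 10 = 28.899 mm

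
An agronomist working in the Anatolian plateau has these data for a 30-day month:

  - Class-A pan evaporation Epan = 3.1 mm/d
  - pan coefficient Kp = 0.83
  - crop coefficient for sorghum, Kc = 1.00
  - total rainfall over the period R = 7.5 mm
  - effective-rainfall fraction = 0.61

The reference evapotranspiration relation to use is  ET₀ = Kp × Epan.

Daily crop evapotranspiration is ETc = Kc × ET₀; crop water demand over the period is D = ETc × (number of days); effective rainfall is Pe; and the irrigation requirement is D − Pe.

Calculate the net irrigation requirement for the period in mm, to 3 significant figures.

72.6 mm

ET₀ = 0.83 × 3.1 = 2.5730 mm/d
ETc = Kc × ET₀ = 1.00 × 2.5730 = 2.5730 mm/d
Crop demand D = ETc × 30 d = 2.5730 × 30 = 77.190 mm
Pe = 0.61 × 7.5 = 4.575 mm
D − Pe = 77.190 − 4.575 = 72.615 mm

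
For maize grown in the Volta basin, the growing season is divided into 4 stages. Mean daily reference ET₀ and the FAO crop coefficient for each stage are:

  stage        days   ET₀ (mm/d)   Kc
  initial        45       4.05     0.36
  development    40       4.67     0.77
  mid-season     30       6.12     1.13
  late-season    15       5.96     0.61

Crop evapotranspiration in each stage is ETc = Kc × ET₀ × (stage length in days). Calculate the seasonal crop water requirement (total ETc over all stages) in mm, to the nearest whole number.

471 mm

initial: 0.36 × 4.05 × 45 = 65.61 mm
development: 0.77 × 4.67 × 40 = 143.84 mm
mid-season: 1.13 × 6.12 × 30 = 207.47 mm
late-season: 0.61 × 5.96 × 15 = 54.53 mm
Seasonal total = 471.45 mm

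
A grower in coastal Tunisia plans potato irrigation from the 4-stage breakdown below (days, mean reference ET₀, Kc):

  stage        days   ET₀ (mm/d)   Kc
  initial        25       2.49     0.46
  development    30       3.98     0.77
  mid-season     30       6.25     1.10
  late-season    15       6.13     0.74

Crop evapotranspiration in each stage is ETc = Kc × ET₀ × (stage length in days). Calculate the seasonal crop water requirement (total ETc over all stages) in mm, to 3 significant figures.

initial: 0.46 × 2.49 × 25 = 28.64 mm
development: 0.77 × 3.98 × 30 = 91.94 mm
mid-season: 1.10 × 6.25 × 30 = 206.25 mm
late-season: 0.74 × 6.13 × 15 = 68.04 mm
Seasonal total = 394.87 mm

395 mm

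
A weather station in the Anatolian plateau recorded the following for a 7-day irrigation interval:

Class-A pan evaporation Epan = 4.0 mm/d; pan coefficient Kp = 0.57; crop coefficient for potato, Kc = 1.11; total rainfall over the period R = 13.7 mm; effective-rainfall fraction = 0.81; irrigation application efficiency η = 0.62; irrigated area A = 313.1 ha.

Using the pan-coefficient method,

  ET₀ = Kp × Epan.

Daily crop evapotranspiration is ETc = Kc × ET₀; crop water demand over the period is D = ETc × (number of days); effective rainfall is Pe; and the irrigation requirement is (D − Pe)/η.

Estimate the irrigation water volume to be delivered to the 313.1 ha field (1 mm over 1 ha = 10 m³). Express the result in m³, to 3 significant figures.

ET₀ = 0.57 × 4.0 = 2.2800 mm/d
ETc = Kc × ET₀ = 1.11 × 2.2800 = 2.5308 mm/d
Crop demand D = ETc × 7 d = 2.5308 × 7 = 17.716 mm
Pe = 0.81 × 13.7 = 11.097 mm
D − Pe = 17.716 − 11.097 = 6.619 mm
Gross irrigation = 6.619 / 0.62 = 10.676 mm
Volume = 10.676 mm × 313.1 ha × 10 = 33426.6 m³

33400 m³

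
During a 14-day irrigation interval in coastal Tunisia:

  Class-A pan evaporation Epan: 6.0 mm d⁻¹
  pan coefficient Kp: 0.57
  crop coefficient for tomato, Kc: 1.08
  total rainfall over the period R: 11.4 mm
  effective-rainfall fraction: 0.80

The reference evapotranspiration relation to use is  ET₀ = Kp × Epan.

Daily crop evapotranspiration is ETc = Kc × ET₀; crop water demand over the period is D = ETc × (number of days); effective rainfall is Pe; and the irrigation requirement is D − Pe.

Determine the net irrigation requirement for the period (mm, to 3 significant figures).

ET₀ = 0.57 × 6.0 = 3.4200 mm/d
ETc = Kc × ET₀ = 1.08 × 3.4200 = 3.6936 mm/d
Crop demand D = ETc × 14 d = 3.6936 × 14 = 51.710 mm
Pe = 0.80 × 11.4 = 9.120 mm
D − Pe = 51.710 − 9.120 = 42.590 mm

42.6 mm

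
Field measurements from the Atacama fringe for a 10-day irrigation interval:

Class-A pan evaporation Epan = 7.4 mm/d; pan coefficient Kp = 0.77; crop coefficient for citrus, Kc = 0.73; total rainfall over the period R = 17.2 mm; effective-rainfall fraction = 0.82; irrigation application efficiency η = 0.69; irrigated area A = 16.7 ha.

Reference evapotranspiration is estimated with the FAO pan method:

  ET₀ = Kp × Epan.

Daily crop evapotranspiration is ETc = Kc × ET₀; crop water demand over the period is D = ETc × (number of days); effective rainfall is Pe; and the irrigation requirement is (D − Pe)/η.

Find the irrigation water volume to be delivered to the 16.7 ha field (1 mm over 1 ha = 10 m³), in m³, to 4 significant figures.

6654 m³

ET₀ = 0.77 × 7.4 = 5.6980 mm/d
ETc = Kc × ET₀ = 0.73 × 5.6980 = 4.1595 mm/d
Crop demand D = ETc × 10 d = 4.1595 × 10 = 41.595 mm
Pe = 0.82 × 17.2 = 14.104 mm
D − Pe = 41.595 − 14.104 = 27.491 mm
Gross irrigation = 27.491 / 0.69 = 39.842 mm
Volume = 39.842 mm × 16.7 ha × 10 = 6653.6 m³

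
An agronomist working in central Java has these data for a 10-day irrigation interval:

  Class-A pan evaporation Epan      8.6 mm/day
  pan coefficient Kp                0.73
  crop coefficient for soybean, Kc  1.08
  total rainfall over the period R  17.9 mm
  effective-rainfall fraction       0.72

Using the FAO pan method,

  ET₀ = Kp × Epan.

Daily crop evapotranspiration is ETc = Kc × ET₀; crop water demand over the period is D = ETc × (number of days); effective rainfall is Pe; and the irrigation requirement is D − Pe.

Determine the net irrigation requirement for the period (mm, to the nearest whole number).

ET₀ = 0.73 × 8.6 = 6.2780 mm/d
ETc = Kc × ET₀ = 1.08 × 6.2780 = 6.7802 mm/d
Crop demand D = ETc × 10 d = 6.7802 × 10 = 67.802 mm
Pe = 0.72 × 17.9 = 12.888 mm
D − Pe = 67.802 − 12.888 = 54.914 mm

55 mm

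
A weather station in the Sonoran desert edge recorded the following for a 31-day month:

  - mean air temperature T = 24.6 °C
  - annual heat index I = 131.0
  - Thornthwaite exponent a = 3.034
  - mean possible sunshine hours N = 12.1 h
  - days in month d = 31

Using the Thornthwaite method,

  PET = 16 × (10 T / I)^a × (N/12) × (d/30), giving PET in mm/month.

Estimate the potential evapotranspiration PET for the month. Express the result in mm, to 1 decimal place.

10T/I = 10 × 24.6 / 131.0 = 1.8779
(10T/I)^a = 1.8779^3.034 = 6.7658
Uncorrected PET = 16 × 6.7658 = 108.253 mm
Correction = (N/12)(d/30) = (12.1/12)(31/30) = 1.0419
PET = 108.253 × 1.0419 = 112.789 mm/month

112.8 mm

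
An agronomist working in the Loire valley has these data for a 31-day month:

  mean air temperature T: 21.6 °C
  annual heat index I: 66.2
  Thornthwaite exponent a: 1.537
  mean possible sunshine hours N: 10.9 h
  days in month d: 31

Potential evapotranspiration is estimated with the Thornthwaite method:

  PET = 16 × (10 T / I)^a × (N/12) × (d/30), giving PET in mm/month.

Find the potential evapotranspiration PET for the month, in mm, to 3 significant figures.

92.5 mm

10T/I = 10 × 21.6 / 66.2 = 3.2628
(10T/I)^a = 3.2628^1.537 = 6.1573
Uncorrected PET = 16 × 6.1573 = 98.517 mm
Correction = (N/12)(d/30) = (10.9/12)(31/30) = 0.9386
PET = 98.517 × 0.9386 = 92.468 mm/month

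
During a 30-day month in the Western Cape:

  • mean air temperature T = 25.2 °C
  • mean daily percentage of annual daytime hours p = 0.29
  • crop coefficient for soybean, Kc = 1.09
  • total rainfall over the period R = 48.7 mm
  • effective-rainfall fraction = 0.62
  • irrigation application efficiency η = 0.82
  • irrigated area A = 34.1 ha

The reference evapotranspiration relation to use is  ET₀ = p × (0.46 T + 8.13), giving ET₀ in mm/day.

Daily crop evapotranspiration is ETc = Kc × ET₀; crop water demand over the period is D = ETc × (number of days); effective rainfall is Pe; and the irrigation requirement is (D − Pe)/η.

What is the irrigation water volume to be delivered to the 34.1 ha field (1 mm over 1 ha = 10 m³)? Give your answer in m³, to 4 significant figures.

ET₀ = 0.29 × (0.46 × 25.2 + 8.13) = 0.29 × 19.722 = 5.7194 mm/d
ETc = Kc × ET₀ = 1.09 × 5.7194 = 6.2341 mm/d
Crop demand D = ETc × 30 d = 6.2341 × 30 = 187.023 mm
Pe = 0.62 × 48.7 = 30.194 mm
D − Pe = 187.023 − 30.194 = 156.829 mm
Gross irrigation = 156.829 / 0.82 = 191.255 mm
Volume = 191.255 mm × 34.1 ha × 10 = 65218.0 m³

65220 m³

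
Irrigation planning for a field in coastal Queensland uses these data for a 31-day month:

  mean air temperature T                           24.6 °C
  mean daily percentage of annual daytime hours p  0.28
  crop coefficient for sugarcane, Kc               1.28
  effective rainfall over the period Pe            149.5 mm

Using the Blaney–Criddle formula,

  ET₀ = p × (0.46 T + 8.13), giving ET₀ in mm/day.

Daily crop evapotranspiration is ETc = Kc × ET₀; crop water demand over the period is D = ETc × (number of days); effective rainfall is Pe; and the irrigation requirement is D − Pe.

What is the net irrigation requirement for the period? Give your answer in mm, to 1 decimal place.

ET₀ = 0.28 × (0.46 × 24.6 + 8.13) = 0.28 × 19.446 = 5.4449 mm/d
ETc = Kc × ET₀ = 1.28 × 5.4449 = 6.9695 mm/d
Crop demand D = ETc × 31 d = 6.9695 × 31 = 216.055 mm
D − Pe = 216.055 − 149.5 = 66.555 mm

66.6 mm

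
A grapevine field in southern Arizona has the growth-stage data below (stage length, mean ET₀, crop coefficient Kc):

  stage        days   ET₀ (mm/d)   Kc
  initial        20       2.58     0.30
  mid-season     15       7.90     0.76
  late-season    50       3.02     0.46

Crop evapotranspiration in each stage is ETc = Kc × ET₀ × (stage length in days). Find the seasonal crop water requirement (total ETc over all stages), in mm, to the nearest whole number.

175 mm

initial: 0.30 × 2.58 × 20 = 15.48 mm
mid-season: 0.76 × 7.90 × 15 = 90.06 mm
late-season: 0.46 × 3.02 × 50 = 69.46 mm
Seasonal total = 175.00 mm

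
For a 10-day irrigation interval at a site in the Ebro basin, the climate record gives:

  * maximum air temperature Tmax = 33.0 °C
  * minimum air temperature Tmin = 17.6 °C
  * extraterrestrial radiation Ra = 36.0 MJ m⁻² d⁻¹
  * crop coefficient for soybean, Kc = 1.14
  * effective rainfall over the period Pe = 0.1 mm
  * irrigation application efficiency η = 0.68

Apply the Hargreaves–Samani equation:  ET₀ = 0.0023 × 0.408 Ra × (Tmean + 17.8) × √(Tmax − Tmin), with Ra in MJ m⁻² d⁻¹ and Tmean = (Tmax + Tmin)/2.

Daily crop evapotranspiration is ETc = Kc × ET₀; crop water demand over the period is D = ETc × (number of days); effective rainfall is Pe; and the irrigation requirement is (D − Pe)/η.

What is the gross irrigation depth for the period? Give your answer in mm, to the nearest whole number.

96 mm

Tmean = (33.0 + 17.6)/2 = 25.30 °C
0.408 Ra = 0.408 × 36.0 = 14.6880 mm/d equivalent
ET₀ = 0.0023 × 14.6880 × (25.30 + 17.8) × √15.4 = 0.0023 × 14.6880 × 43.10 × 3.9243 = 5.7139 mm/d
ETc = Kc × ET₀ = 1.14 × 5.7139 = 6.5138 mm/d
Crop demand D = ETc × 10 d = 6.5138 × 10 = 65.138 mm
D − Pe = 65.138 − 0.1 = 65.038 mm
Gross irrigation = 65.038 / 0.68 = 95.644 mm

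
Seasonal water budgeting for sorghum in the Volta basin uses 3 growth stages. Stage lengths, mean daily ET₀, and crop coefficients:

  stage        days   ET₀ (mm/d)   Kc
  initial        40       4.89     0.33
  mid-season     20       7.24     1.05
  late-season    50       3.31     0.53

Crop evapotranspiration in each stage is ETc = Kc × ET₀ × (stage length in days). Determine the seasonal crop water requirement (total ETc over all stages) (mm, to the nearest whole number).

initial: 0.33 × 4.89 × 40 = 64.55 mm
mid-season: 1.05 × 7.24 × 20 = 152.04 mm
late-season: 0.53 × 3.31 × 50 = 87.72 mm
Seasonal total = 304.31 mm

304 mm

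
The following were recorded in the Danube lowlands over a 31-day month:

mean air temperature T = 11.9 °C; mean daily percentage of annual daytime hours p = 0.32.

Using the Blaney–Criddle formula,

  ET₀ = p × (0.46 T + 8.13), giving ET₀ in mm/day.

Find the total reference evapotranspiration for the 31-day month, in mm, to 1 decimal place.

ET₀ = 0.32 × (0.46 × 11.9 + 8.13) = 0.32 × 13.604 = 4.3533 mm/d
Monthly total = 4.3533 × 31 = 134.952 mm

135.0 mm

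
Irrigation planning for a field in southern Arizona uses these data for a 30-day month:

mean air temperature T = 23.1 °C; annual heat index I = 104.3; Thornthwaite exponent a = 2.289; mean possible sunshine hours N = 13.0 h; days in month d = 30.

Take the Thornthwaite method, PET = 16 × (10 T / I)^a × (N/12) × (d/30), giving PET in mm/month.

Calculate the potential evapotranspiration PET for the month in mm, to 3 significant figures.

107 mm

10T/I = 10 × 23.1 / 104.3 = 2.2148
(10T/I)^a = 2.2148^2.289 = 6.1726
Uncorrected PET = 16 × 6.1726 = 98.762 mm
Correction = (N/12)(d/30) = (13.0/12)(30/30) = 1.0833
PET = 98.762 × 1.0833 = 106.989 mm/month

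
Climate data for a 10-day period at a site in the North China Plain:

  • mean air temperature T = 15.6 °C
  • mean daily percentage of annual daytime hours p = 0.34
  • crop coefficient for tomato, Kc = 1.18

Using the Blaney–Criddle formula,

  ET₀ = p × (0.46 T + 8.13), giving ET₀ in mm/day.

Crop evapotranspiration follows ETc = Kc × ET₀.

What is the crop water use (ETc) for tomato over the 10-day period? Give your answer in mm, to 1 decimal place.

61.4 mm

ET₀ = 0.34 × (0.46 × 15.6 + 8.13) = 0.34 × 15.306 = 5.2040 mm/d
ETc = Kc × ET₀ = 1.18 × 5.2040 = 6.1407 mm/d
Over 10 days: 6.1407 × 10 = 61.407 mm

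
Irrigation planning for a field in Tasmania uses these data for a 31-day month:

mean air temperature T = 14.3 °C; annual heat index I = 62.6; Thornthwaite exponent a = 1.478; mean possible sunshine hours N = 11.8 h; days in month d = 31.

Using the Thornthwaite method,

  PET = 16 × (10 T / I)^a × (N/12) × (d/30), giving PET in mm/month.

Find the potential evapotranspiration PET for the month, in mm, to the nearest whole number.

55 mm

10T/I = 10 × 14.3 / 62.6 = 2.2843
(10T/I)^a = 2.2843^1.478 = 3.3903
Uncorrected PET = 16 × 3.3903 = 54.245 mm
Correction = (N/12)(d/30) = (11.8/12)(31/30) = 1.0161
PET = 54.245 × 1.0161 = 55.118 mm/month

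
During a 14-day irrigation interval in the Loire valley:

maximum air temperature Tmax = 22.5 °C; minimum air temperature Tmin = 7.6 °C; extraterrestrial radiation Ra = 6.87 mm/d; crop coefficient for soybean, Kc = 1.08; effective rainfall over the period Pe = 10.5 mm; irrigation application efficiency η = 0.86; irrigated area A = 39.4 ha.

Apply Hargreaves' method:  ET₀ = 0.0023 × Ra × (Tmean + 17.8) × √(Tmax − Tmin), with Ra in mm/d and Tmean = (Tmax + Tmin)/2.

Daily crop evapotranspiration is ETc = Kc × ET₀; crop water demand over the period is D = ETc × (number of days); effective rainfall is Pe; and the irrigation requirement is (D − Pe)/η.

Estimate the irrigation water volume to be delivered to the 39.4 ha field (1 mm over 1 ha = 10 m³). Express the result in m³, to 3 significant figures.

Tmean = (22.5 + 7.6)/2 = 15.05 °C
ET₀ = 0.0023 × 6.87 × (15.05 + 17.8) × √14.9 = 0.0023 × 6.87 × 32.85 × 3.8601 = 2.0036 mm/d
ETc = Kc × ET₀ = 1.08 × 2.0036 = 2.1639 mm/d
Crop demand D = ETc × 14 d = 2.1639 × 14 = 30.295 mm
D − Pe = 30.295 − 10.5 = 19.795 mm
Gross irrigation = 19.795 / 0.86 = 23.017 mm
Volume = 23.017 mm × 39.4 ha × 10 = 9068.7 m³

9070 m³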